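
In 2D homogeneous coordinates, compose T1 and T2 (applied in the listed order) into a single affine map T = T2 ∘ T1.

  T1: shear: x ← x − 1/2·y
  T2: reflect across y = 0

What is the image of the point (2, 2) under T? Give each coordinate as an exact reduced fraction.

T1 shear: x ← x − 1/2·y: (2, 2) → (1, 2)
T2 reflect across y = 0: (1, 2) → (1, -2)

T(p) = (1, -2)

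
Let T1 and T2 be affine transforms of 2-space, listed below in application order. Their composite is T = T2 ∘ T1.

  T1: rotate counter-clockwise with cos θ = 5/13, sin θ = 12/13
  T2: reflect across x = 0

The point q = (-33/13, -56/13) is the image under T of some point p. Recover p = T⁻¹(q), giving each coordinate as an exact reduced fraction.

p = (-3, -4)

T1 = [5/13 -12/13 0; 12/13 5/13 0; 0 0 1]
T2·T1 = [-5/13 12/13 0; 12/13 5/13 0; 0 0 1]
det M = -1; M⁻¹ = [-5/13 12/13 0; 12/13 5/13 0; 0 0 1]
M⁻¹ · (-33/13, -56/13)ᵀ = (-3, -4)ᵀ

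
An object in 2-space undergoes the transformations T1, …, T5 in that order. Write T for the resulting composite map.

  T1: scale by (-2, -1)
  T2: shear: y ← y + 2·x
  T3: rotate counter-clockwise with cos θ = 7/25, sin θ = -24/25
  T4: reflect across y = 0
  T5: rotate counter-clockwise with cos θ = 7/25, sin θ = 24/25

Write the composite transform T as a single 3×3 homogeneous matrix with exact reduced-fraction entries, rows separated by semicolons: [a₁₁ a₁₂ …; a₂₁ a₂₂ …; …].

T = [-58/125 -336/625 0; -556/125 -527/625 0; 0 0 1]

T1 = [-2 0 0; 0 -1 0; 0 0 1]
T2·T1 = [-2 0 0; -4 -1 0; 0 0 1]
T3·…·T1 = [-22/5 -24/25 0; 4/5 -7/25 0; 0 0 1]
T4·…·T1 = [-22/5 -24/25 0; -4/5 7/25 0; 0 0 1]
T5·…·T1 = [-58/125 -336/625 0; -556/125 -527/625 0; 0 0 1]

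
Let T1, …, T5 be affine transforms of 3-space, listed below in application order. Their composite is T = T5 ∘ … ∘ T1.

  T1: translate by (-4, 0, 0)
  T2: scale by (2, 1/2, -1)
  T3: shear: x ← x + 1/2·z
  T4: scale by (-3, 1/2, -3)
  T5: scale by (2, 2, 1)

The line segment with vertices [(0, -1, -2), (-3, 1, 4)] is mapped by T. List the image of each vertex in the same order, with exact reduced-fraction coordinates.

T1 translate by (-4, 0, 0): (0, -1, -2) → (-4, -1, -2); (-3, 1, 4) → (-7, 1, 4)
T2 scale by (2, 1/2, -1): (-4, -1, -2) → (-8, -1/2, 2); (-7, 1, 4) → (-14, 1/2, -4)
T3 shear: x ← x + 1/2·z: (-8, -1/2, 2) → (-7, -1/2, 2); (-14, 1/2, -4) → (-16, 1/2, -4)
T4 scale by (-3, 1/2, -3): (-7, -1/2, 2) → (21, -1/4, -6); (-16, 1/2, -4) → (48, 1/4, 12)
T5 scale by (2, 2, 1): (21, -1/4, -6) → (42, -1/2, -6); (48, 1/4, 12) → (96, 1/2, 12)

image vertices: (42, -1/2, -6), (96, 1/2, 12)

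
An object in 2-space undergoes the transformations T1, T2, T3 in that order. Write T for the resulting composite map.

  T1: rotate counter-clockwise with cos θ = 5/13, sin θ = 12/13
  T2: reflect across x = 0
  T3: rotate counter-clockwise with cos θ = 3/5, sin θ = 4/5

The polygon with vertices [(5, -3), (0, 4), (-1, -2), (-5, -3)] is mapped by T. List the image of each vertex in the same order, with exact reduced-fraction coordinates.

image vertices: (-363/65, -109/65), (64/65, 252/65), (31/65, -142/65), (267/65, -269/65)

T1 rotate counter-clockwise with cos θ = 5/13, sin θ = 12/13: (5, -3) → (61/13, 45/13); (0, 4) → (-48/13, 20/13); (-1, -2) → (19/13, -22/13); (-5, -3) → (11/13, -75/13)
T2 reflect across x = 0: (61/13, 45/13) → (-61/13, 45/13); (-48/13, 20/13) → (48/13, 20/13); (19/13, -22/13) → (-19/13, -22/13); (11/13, -75/13) → (-11/13, -75/13)
T3 rotate counter-clockwise with cos θ = 3/5, sin θ = 4/5: (-61/13, 45/13) → (-363/65, -109/65); (48/13, 20/13) → (64/65, 252/65); (-19/13, -22/13) → (31/65, -142/65); (-11/13, -75/13) → (267/65, -269/65)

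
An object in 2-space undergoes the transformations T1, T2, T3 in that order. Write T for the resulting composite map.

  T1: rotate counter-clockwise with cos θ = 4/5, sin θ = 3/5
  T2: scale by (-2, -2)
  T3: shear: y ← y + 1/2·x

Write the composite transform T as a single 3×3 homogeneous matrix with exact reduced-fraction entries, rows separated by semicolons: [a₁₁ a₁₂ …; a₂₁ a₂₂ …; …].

T = [-8/5 6/5 0; -2 -1 0; 0 0 1]

T1 = [4/5 -3/5 0; 3/5 4/5 0; 0 0 1]
T2·T1 = [-8/5 6/5 0; -6/5 -8/5 0; 0 0 1]
T3·…·T1 = [-8/5 6/5 0; -2 -1 0; 0 0 1]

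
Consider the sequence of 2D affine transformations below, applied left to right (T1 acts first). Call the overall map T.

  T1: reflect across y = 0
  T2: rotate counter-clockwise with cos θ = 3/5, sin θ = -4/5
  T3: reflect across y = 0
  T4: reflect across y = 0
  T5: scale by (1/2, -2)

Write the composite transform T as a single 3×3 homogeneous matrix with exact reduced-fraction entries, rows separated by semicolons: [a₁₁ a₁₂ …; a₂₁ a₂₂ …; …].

T = [3/10 -2/5 0; 8/5 6/5 0; 0 0 1]

T1 = [1 0 0; 0 -1 0; 0 0 1]
T2·T1 = [3/5 -4/5 0; -4/5 -3/5 0; 0 0 1]
T3·…·T1 = [3/5 -4/5 0; 4/5 3/5 0; 0 0 1]
T4·…·T1 = [3/5 -4/5 0; -4/5 -3/5 0; 0 0 1]
T5·…·T1 = [3/10 -2/5 0; 8/5 6/5 0; 0 0 1]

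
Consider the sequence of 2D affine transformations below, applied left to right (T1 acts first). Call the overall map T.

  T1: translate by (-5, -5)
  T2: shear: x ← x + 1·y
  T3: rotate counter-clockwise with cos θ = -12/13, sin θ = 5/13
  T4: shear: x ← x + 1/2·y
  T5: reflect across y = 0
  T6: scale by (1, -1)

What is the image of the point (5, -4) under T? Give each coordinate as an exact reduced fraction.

T(p) = (369/26, 63/13)

T1 translate by (-5, -5): (5, -4) → (0, -9)
T2 shear: x ← x + 1·y: (0, -9) → (-9, -9)
T3 rotate counter-clockwise with cos θ = -12/13, sin θ = 5/13: (-9, -9) → (153/13, 63/13)
T4 shear: x ← x + 1/2·y: (153/13, 63/13) → (369/26, 63/13)
T5 reflect across y = 0: (369/26, 63/13) → (369/26, -63/13)
T6 scale by (1, -1): (369/26, -63/13) → (369/26, 63/13)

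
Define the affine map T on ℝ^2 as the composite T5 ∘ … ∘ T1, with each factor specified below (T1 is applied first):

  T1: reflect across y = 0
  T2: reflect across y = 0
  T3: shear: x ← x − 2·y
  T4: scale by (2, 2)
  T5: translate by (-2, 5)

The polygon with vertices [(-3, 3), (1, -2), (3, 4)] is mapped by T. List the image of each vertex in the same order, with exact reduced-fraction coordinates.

T1 reflect across y = 0: (-3, 3) → (-3, -3); (1, -2) → (1, 2); (3, 4) → (3, -4)
T2 reflect across y = 0: (-3, -3) → (-3, 3); (1, 2) → (1, -2); (3, -4) → (3, 4)
T3 shear: x ← x − 2·y: (-3, 3) → (-9, 3); (1, -2) → (5, -2); (3, 4) → (-5, 4)
T4 scale by (2, 2): (-9, 3) → (-18, 6); (5, -2) → (10, -4); (-5, 4) → (-10, 8)
T5 translate by (-2, 5): (-18, 6) → (-20, 11); (10, -4) → (8, 1); (-10, 8) → (-12, 13)

image vertices: (-20, 11), (8, 1), (-12, 13)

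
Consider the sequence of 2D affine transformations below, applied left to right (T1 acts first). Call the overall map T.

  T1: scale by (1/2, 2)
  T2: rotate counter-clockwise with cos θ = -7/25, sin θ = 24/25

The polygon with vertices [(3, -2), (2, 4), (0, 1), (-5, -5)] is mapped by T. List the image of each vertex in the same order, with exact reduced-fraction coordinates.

T1 scale by (1/2, 2): (3, -2) → (3/2, -4); (2, 4) → (1, 8); (0, 1) → (0, 2); (-5, -5) → (-5/2, -10)
T2 rotate counter-clockwise with cos θ = -7/25, sin θ = 24/25: (3/2, -4) → (171/50, 64/25); (1, 8) → (-199/25, -32/25); (0, 2) → (-48/25, -14/25); (-5/2, -10) → (103/10, 2/5)

image vertices: (171/50, 64/25), (-199/25, -32/25), (-48/25, -14/25), (103/10, 2/5)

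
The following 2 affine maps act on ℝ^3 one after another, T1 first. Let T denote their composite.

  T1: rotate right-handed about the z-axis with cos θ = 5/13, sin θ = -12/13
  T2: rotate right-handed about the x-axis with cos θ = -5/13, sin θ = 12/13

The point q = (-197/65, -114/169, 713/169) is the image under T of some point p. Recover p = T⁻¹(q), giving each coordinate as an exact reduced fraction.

T1 = [5/13 12/13 0 0; -12/13 5/13 0 0; 0 0 1 0; 0 0 0 1]
T2·T1 = [5/13 12/13 0 0; 60/169 -25/169 -12/13 0; -144/169 60/169 -5/13 0; 0 0 0 1]
det M = 1; M⁻¹ = [5/13 60/169 -144/169 0; 12/13 -25/169 60/169 0; 0 -12/13 -5/13 0; 0 0 0 1]
M⁻¹ · (-197/65, -114/169, 713/169)ᵀ = (-5, -6/5, -1)ᵀ

p = (-5, -6/5, -1)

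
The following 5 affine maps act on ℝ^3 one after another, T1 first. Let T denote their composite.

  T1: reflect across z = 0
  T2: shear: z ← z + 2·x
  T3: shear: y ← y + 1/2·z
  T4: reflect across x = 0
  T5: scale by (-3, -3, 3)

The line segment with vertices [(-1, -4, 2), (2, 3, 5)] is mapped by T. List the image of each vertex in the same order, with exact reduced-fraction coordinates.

image vertices: (-3, 18, -12), (6, -15/2, -3)

T1 reflect across z = 0: (-1, -4, 2) → (-1, -4, -2); (2, 3, 5) → (2, 3, -5)
T2 shear: z ← z + 2·x: (-1, -4, -2) → (-1, -4, -4); (2, 3, -5) → (2, 3, -1)
T3 shear: y ← y + 1/2·z: (-1, -4, -4) → (-1, -6, -4); (2, 3, -1) → (2, 5/2, -1)
T4 reflect across x = 0: (-1, -6, -4) → (1, -6, -4); (2, 5/2, -1) → (-2, 5/2, -1)
T5 scale by (-3, -3, 3): (1, -6, -4) → (-3, 18, -12); (-2, 5/2, -1) → (6, -15/2, -3)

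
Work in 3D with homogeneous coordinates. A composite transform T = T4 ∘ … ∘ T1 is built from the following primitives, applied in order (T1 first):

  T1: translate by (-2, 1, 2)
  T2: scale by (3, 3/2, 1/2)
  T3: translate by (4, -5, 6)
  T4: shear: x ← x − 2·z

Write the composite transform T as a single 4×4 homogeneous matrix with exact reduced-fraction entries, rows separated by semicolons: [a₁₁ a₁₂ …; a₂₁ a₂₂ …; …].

T = [3 0 -1 -16; 0 3/2 0 -7/2; 0 0 1/2 7; 0 0 0 1]

T1 = [1 0 0 -2; 0 1 0 1; 0 0 1 2; 0 0 0 1]
T2·T1 = [3 0 0 -6; 0 3/2 0 3/2; 0 0 1/2 1; 0 0 0 1]
T3·…·T1 = [3 0 0 -2; 0 3/2 0 -7/2; 0 0 1/2 7; 0 0 0 1]
T4·…·T1 = [3 0 -1 -16; 0 3/2 0 -7/2; 0 0 1/2 7; 0 0 0 1]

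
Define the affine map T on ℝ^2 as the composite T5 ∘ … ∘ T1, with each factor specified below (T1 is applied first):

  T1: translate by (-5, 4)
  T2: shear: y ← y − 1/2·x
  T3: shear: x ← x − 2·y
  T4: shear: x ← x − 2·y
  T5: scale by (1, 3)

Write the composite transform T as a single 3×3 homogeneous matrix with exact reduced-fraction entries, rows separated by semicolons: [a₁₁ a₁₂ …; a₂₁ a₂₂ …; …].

T1 = [1 0 -5; 0 1 4; 0 0 1]
T2·T1 = [1 0 -5; -1/2 1 13/2; 0 0 1]
T3·…·T1 = [2 -2 -18; -1/2 1 13/2; 0 0 1]
T4·…·T1 = [3 -4 -31; -1/2 1 13/2; 0 0 1]
T5·…·T1 = [3 -4 -31; -3/2 3 39/2; 0 0 1]

T = [3 -4 -31; -3/2 3 39/2; 0 0 1]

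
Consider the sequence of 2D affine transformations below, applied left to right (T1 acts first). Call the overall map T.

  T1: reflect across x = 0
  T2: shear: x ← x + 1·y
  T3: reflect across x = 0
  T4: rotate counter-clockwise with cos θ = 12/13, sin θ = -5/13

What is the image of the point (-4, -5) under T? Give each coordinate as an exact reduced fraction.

T1 reflect across x = 0: (-4, -5) → (4, -5)
T2 shear: x ← x + 1·y: (4, -5) → (-1, -5)
T3 reflect across x = 0: (-1, -5) → (1, -5)
T4 rotate counter-clockwise with cos θ = 12/13, sin θ = -5/13: (1, -5) → (-1, -5)

T(p) = (-1, -5)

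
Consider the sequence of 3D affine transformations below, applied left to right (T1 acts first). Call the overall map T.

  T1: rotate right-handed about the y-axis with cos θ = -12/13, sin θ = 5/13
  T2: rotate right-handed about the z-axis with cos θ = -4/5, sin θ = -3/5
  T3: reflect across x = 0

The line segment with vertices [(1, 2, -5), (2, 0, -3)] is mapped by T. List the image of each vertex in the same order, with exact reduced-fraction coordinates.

T1 rotate right-handed about the y-axis with cos θ = -12/13, sin θ = 5/13: (1, 2, -5) → (-37/13, 2, 55/13); (2, 0, -3) → (-3, 0, 2)
T2 rotate right-handed about the z-axis with cos θ = -4/5, sin θ = -3/5: (-37/13, 2, 55/13) → (226/65, 7/65, 55/13); (-3, 0, 2) → (12/5, 9/5, 2)
T3 reflect across x = 0: (226/65, 7/65, 55/13) → (-226/65, 7/65, 55/13); (12/5, 9/5, 2) → (-12/5, 9/5, 2)

image vertices: (-226/65, 7/65, 55/13), (-12/5, 9/5, 2)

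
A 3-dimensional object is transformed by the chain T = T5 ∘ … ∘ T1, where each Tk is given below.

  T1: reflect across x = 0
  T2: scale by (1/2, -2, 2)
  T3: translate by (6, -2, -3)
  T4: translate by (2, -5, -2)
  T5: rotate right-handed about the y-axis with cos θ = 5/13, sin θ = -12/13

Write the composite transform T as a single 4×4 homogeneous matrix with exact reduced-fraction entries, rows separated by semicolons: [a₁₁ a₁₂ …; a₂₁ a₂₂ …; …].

T1 = [-1 0 0 0; 0 1 0 0; 0 0 1 0; 0 0 0 1]
T2·T1 = [-1/2 0 0 0; 0 -2 0 0; 0 0 2 0; 0 0 0 1]
T3·…·T1 = [-1/2 0 0 6; 0 -2 0 -2; 0 0 2 -3; 0 0 0 1]
T4·…·T1 = [-1/2 0 0 8; 0 -2 0 -7; 0 0 2 -5; 0 0 0 1]
T5·…·T1 = [-5/26 0 -24/13 100/13; 0 -2 0 -7; -6/13 0 10/13 71/13; 0 0 0 1]

T = [-5/26 0 -24/13 100/13; 0 -2 0 -7; -6/13 0 10/13 71/13; 0 0 0 1]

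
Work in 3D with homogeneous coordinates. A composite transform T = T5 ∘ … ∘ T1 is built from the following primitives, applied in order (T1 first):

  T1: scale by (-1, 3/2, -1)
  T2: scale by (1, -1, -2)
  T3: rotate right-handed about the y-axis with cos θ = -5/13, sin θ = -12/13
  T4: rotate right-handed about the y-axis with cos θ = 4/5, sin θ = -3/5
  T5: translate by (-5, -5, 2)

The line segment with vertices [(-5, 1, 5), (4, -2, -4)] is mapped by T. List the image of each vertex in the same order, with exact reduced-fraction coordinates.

image vertices: (-187/13, -13/2, -53/13), (163/65, -2, 446/65)

T1 scale by (-1, 3/2, -1): (-5, 1, 5) → (5, 3/2, -5); (4, -2, -4) → (-4, -3, 4)
T2 scale by (1, -1, -2): (5, 3/2, -5) → (5, -3/2, 10); (-4, -3, 4) → (-4, 3, -8)
T3 rotate right-handed about the y-axis with cos θ = -5/13, sin θ = -12/13: (5, -3/2, 10) → (-145/13, -3/2, 10/13); (-4, 3, -8) → (116/13, 3, -8/13)
T4 rotate right-handed about the y-axis with cos θ = 4/5, sin θ = -3/5: (-145/13, -3/2, 10/13) → (-122/13, -3/2, -79/13); (116/13, 3, -8/13) → (488/65, 3, 316/65)
T5 translate by (-5, -5, 2): (-122/13, -3/2, -79/13) → (-187/13, -13/2, -53/13); (488/65, 3, 316/65) → (163/65, -2, 446/65)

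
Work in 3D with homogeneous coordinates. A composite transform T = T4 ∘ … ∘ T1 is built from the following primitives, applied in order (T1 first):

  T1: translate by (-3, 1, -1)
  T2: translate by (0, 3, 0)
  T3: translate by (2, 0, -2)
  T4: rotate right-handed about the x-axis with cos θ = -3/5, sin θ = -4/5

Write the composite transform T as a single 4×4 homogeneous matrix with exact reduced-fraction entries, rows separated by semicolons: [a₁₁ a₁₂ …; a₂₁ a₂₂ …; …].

T1 = [1 0 0 -3; 0 1 0 1; 0 0 1 -1; 0 0 0 1]
T2·T1 = [1 0 0 -3; 0 1 0 4; 0 0 1 -1; 0 0 0 1]
T3·…·T1 = [1 0 0 -1; 0 1 0 4; 0 0 1 -3; 0 0 0 1]
T4·…·T1 = [1 0 0 -1; 0 -3/5 4/5 -24/5; 0 -4/5 -3/5 -7/5; 0 0 0 1]

T = [1 0 0 -1; 0 -3/5 4/5 -24/5; 0 -4/5 -3/5 -7/5; 0 0 0 1]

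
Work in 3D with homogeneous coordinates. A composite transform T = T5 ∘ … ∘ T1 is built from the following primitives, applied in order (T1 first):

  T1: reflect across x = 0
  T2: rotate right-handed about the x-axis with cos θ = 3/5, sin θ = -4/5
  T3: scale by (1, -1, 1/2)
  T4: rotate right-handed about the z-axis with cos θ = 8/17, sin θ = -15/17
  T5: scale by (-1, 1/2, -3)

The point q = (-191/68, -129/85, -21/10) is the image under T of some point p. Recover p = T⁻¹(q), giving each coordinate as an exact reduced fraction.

T1 = [-1 0 0 0; 0 1 0 0; 0 0 1 0; 0 0 0 1]
T2·T1 = [-1 0 0 0; 0 3/5 4/5 0; 0 -4/5 3/5 0; 0 0 0 1]
T3·…·T1 = [-1 0 0 0; 0 -3/5 -4/5 0; 0 -2/5 3/10 0; 0 0 0 1]
T4·…·T1 = [-8/17 -9/17 -12/17 0; 15/17 -24/85 -32/85 0; 0 -2/5 3/10 0; 0 0 0 1]
T5·…·T1 = [8/17 9/17 12/17 0; 15/34 -12/85 -16/85 0; 0 6/5 -9/10 0; 0 0 0 1]
det M = 3/4; M⁻¹ = [8/17 30/17 0 0; 9/17 -48/85 8/15 0; 12/17 -64/85 -2/5 0; 0 0 0 1]
M⁻¹ · (-191/68, -129/85, -21/10)ᵀ = (-4, -7/4, 0)ᵀ

p = (-4, -7/4, 0)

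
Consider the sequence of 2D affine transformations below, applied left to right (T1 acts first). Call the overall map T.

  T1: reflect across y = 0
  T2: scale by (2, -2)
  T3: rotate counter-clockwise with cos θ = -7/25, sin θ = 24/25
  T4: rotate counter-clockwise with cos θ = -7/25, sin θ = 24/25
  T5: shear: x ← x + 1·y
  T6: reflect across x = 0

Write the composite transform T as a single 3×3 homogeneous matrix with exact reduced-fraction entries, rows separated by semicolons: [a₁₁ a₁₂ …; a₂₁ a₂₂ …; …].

T1 = [1 0 0; 0 -1 0; 0 0 1]
T2·T1 = [2 0 0; 0 2 0; 0 0 1]
T3·…·T1 = [-14/25 -48/25 0; 48/25 -14/25 0; 0 0 1]
T4·…·T1 = [-1054/625 672/625 0; -672/625 -1054/625 0; 0 0 1]
T5·…·T1 = [-1726/625 -382/625 0; -672/625 -1054/625 0; 0 0 1]
T6·…·T1 = [1726/625 382/625 0; -672/625 -1054/625 0; 0 0 1]

T = [1726/625 382/625 0; -672/625 -1054/625 0; 0 0 1]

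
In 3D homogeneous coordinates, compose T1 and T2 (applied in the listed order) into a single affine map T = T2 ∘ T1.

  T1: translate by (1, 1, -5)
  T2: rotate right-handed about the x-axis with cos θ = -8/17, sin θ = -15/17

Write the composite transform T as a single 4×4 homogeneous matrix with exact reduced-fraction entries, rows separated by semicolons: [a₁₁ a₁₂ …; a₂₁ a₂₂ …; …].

T1 = [1 0 0 1; 0 1 0 1; 0 0 1 -5; 0 0 0 1]
T2·T1 = [1 0 0 1; 0 -8/17 15/17 -83/17; 0 -15/17 -8/17 25/17; 0 0 0 1]

T = [1 0 0 1; 0 -8/17 15/17 -83/17; 0 -15/17 -8/17 25/17; 0 0 0 1]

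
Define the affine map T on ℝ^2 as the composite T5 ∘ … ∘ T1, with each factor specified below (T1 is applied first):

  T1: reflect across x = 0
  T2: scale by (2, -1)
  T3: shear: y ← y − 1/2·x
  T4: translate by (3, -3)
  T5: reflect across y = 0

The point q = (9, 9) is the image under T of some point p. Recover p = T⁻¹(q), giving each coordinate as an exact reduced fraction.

T1 = [-1 0 0; 0 1 0; 0 0 1]
T2·T1 = [-2 0 0; 0 -1 0; 0 0 1]
T3·…·T1 = [-2 0 0; 1 -1 0; 0 0 1]
T4·…·T1 = [-2 0 3; 1 -1 -3; 0 0 1]
T5·…·T1 = [-2 0 3; -1 1 3; 0 0 1]
det M = -2; M⁻¹ = [-1/2 0 3/2; -1/2 1 -3/2; 0 0 1]
M⁻¹ · (9, 9)ᵀ = (-3, 3)ᵀ

p = (-3, 3)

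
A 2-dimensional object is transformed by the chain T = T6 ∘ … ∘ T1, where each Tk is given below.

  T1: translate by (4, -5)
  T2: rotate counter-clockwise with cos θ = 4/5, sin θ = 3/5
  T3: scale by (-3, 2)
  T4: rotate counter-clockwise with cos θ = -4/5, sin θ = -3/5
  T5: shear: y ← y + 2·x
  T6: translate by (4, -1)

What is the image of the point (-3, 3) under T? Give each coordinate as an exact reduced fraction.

T1 translate by (4, -5): (-3, 3) → (1, -2)
T2 rotate counter-clockwise with cos θ = 4/5, sin θ = 3/5: (1, -2) → (2, -1)
T3 scale by (-3, 2): (2, -1) → (-6, -2)
T4 rotate counter-clockwise with cos θ = -4/5, sin θ = -3/5: (-6, -2) → (18/5, 26/5)
T5 shear: y ← y + 2·x: (18/5, 26/5) → (18/5, 62/5)
T6 translate by (4, -1): (18/5, 62/5) → (38/5, 57/5)

T(p) = (38/5, 57/5)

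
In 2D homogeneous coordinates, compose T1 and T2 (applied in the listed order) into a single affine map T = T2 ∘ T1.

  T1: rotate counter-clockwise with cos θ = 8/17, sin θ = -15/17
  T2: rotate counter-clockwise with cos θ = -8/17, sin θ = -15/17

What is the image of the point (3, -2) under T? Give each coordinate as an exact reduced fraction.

T1 rotate counter-clockwise with cos θ = 8/17, sin θ = -15/17: (3, -2) → (-6/17, -61/17)
T2 rotate counter-clockwise with cos θ = -8/17, sin θ = -15/17: (-6/17, -61/17) → (-3, 2)

T(p) = (-3, 2)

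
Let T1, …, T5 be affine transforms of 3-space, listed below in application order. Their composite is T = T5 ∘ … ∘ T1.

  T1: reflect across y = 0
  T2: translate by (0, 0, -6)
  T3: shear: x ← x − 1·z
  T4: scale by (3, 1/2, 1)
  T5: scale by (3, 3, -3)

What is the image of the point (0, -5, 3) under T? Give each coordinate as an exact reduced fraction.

T(p) = (27, 15/2, 9)

T1 reflect across y = 0: (0, -5, 3) → (0, 5, 3)
T2 translate by (0, 0, -6): (0, 5, 3) → (0, 5, -3)
T3 shear: x ← x − 1·z: (0, 5, -3) → (3, 5, -3)
T4 scale by (3, 1/2, 1): (3, 5, -3) → (9, 5/2, -3)
T5 scale by (3, 3, -3): (9, 5/2, -3) → (27, 15/2, 9)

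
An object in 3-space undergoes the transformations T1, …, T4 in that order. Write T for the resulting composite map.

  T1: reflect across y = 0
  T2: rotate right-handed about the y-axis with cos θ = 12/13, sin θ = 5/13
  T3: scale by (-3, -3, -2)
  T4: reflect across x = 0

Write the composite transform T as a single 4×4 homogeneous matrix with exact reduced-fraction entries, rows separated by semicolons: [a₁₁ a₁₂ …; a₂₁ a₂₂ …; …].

T1 = [1 0 0 0; 0 -1 0 0; 0 0 1 0; 0 0 0 1]
T2·T1 = [12/13 0 5/13 0; 0 -1 0 0; -5/13 0 12/13 0; 0 0 0 1]
T3·…·T1 = [-36/13 0 -15/13 0; 0 3 0 0; 10/13 0 -24/13 0; 0 0 0 1]
T4·…·T1 = [36/13 0 15/13 0; 0 3 0 0; 10/13 0 -24/13 0; 0 0 0 1]

T = [36/13 0 15/13 0; 0 3 0 0; 10/13 0 -24/13 0; 0 0 0 1]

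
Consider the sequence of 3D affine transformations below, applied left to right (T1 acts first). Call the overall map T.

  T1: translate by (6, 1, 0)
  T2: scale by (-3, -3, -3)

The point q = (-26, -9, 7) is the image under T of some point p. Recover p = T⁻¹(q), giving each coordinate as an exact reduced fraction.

T1 = [1 0 0 6; 0 1 0 1; 0 0 1 0; 0 0 0 1]
T2·T1 = [-3 0 0 -18; 0 -3 0 -3; 0 0 -3 0; 0 0 0 1]
det M = -27; M⁻¹ = [-1/3 0 0 -6; 0 -1/3 0 -1; 0 0 -1/3 0; 0 0 0 1]
M⁻¹ · (-26, -9, 7)ᵀ = (8/3, 2, -7/3)ᵀ

p = (8/3, 2, -7/3)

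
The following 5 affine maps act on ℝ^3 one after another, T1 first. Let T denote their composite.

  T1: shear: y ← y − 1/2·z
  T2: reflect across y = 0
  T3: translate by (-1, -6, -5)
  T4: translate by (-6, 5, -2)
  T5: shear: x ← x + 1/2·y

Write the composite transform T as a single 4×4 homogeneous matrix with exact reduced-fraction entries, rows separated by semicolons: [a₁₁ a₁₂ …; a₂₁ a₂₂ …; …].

T1 = [1 0 0 0; 0 1 -1/2 0; 0 0 1 0; 0 0 0 1]
T2·T1 = [1 0 0 0; 0 -1 1/2 0; 0 0 1 0; 0 0 0 1]
T3·…·T1 = [1 0 0 -1; 0 -1 1/2 -6; 0 0 1 -5; 0 0 0 1]
T4·…·T1 = [1 0 0 -7; 0 -1 1/2 -1; 0 0 1 -7; 0 0 0 1]
T5·…·T1 = [1 -1/2 1/4 -15/2; 0 -1 1/2 -1; 0 0 1 -7; 0 0 0 1]

T = [1 -1/2 1/4 -15/2; 0 -1 1/2 -1; 0 0 1 -7; 0 0 0 1]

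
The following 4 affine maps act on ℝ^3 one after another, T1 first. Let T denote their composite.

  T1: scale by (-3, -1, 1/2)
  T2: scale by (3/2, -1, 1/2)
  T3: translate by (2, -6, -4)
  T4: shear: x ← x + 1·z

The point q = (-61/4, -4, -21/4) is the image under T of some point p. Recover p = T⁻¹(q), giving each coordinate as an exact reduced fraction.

T1 = [-3 0 0 0; 0 -1 0 0; 0 0 1/2 0; 0 0 0 1]
T2·T1 = [-9/2 0 0 0; 0 1 0 0; 0 0 1/4 0; 0 0 0 1]
T3·…·T1 = [-9/2 0 0 2; 0 1 0 -6; 0 0 1/4 -4; 0 0 0 1]
T4·…·T1 = [-9/2 0 1/4 -2; 0 1 0 -6; 0 0 1/4 -4; 0 0 0 1]
det M = -9/8; M⁻¹ = [-2/9 0 2/9 4/9; 0 1 0 6; 0 0 4 16; 0 0 0 1]
M⁻¹ · (-61/4, -4, -21/4)ᵀ = (8/3, 2, -5)ᵀ

p = (8/3, 2, -5)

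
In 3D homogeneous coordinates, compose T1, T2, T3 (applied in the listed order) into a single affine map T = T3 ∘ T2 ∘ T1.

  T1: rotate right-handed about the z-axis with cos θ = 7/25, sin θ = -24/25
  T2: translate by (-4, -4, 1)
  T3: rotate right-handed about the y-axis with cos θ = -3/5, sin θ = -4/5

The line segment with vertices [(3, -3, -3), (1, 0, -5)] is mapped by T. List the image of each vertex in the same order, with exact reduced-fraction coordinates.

image vertices: (653/125, -193/25, -454/125), (679/125, -124/25, -72/125)

T1 rotate right-handed about the z-axis with cos θ = 7/25, sin θ = -24/25: (3, -3, -3) → (-51/25, -93/25, -3); (1, 0, -5) → (7/25, -24/25, -5)
T2 translate by (-4, -4, 1): (-51/25, -93/25, -3) → (-151/25, -193/25, -2); (7/25, -24/25, -5) → (-93/25, -124/25, -4)
T3 rotate right-handed about the y-axis with cos θ = -3/5, sin θ = -4/5: (-151/25, -193/25, -2) → (653/125, -193/25, -454/125); (-93/25, -124/25, -4) → (679/125, -124/25, -72/125)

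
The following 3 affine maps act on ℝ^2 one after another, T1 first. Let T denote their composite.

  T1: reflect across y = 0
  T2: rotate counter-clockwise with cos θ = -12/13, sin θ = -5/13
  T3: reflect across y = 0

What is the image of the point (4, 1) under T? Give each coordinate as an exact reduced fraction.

T(p) = (-53/13, 8/13)

T1 reflect across y = 0: (4, 1) → (4, -1)
T2 rotate counter-clockwise with cos θ = -12/13, sin θ = -5/13: (4, -1) → (-53/13, -8/13)
T3 reflect across y = 0: (-53/13, -8/13) → (-53/13, 8/13)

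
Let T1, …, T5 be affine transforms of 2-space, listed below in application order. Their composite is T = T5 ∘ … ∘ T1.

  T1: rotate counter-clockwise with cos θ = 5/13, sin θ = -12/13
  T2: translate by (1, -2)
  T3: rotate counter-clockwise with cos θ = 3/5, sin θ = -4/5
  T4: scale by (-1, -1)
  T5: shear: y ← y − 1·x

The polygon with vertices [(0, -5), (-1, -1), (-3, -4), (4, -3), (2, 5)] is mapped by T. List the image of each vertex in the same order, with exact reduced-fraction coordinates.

image vertices: (69/13, -76/13), (88/65, -47/65), (38/13, -72/13), (73/13, -22/13), (-149/65, 556/65)

T1 rotate counter-clockwise with cos θ = 5/13, sin θ = -12/13: (0, -5) → (-60/13, -25/13); (-1, -1) → (-17/13, 7/13); (-3, -4) → (-63/13, 16/13); (4, -3) → (-16/13, -63/13); (2, 5) → (70/13, 1/13)
T2 translate by (1, -2): (-60/13, -25/13) → (-47/13, -51/13); (-17/13, 7/13) → (-4/13, -19/13); (-63/13, 16/13) → (-50/13, -10/13); (-16/13, -63/13) → (-3/13, -89/13); (70/13, 1/13) → (83/13, -25/13)
T3 rotate counter-clockwise with cos θ = 3/5, sin θ = -4/5: (-47/13, -51/13) → (-69/13, 7/13); (-4/13, -19/13) → (-88/65, -41/65); (-50/13, -10/13) → (-38/13, 34/13); (-3/13, -89/13) → (-73/13, -51/13); (83/13, -25/13) → (149/65, -407/65)
T4 scale by (-1, -1): (-69/13, 7/13) → (69/13, -7/13); (-88/65, -41/65) → (88/65, 41/65); (-38/13, 34/13) → (38/13, -34/13); (-73/13, -51/13) → (73/13, 51/13); (149/65, -407/65) → (-149/65, 407/65)
T5 shear: y ← y − 1·x: (69/13, -7/13) → (69/13, -76/13); (88/65, 41/65) → (88/65, -47/65); (38/13, -34/13) → (38/13, -72/13); (73/13, 51/13) → (73/13, -22/13); (-149/65, 407/65) → (-149/65, 556/65)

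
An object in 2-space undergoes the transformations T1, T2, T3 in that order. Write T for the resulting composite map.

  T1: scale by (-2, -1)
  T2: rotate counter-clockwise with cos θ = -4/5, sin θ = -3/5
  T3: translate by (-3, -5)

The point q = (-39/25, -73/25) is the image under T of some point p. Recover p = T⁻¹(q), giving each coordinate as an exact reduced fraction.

p = (6/5, 4/5)

T1 = [-2 0 0; 0 -1 0; 0 0 1]
T2·T1 = [8/5 -3/5 0; 6/5 4/5 0; 0 0 1]
T3·…·T1 = [8/5 -3/5 -3; 6/5 4/5 -5; 0 0 1]
det M = 2; M⁻¹ = [2/5 3/10 27/10; -3/5 4/5 11/5; 0 0 1]
M⁻¹ · (-39/25, -73/25)ᵀ = (6/5, 4/5)ᵀ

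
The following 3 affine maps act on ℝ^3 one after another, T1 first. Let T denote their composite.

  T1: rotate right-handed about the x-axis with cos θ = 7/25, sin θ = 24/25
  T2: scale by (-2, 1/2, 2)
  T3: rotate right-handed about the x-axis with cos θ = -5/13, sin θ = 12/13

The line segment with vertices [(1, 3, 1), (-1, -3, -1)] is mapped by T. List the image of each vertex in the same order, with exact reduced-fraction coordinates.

T1 rotate right-handed about the x-axis with cos θ = 7/25, sin θ = 24/25: (1, 3, 1) → (1, -3/25, 79/25); (-1, -3, -1) → (-1, 3/25, -79/25)
T2 scale by (-2, 1/2, 2): (1, -3/25, 79/25) → (-2, -3/50, 158/25); (-1, 3/25, -79/25) → (2, 3/50, -158/25)
T3 rotate right-handed about the x-axis with cos θ = -5/13, sin θ = 12/13: (-2, -3/50, 158/25) → (-2, -3777/650, -808/325); (2, 3/50, -158/25) → (2, 3777/650, 808/325)

image vertices: (-2, -3777/650, -808/325), (2, 3777/650, 808/325)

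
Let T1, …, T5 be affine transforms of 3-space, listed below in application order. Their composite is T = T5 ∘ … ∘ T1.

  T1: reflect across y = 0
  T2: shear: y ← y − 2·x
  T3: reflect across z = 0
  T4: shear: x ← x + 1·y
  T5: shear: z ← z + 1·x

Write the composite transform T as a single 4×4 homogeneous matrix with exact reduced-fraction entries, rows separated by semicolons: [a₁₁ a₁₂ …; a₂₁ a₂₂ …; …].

T = [-1 -1 0 0; -2 -1 0 0; -1 -1 -1 0; 0 0 0 1]

T1 = [1 0 0 0; 0 -1 0 0; 0 0 1 0; 0 0 0 1]
T2·T1 = [1 0 0 0; -2 -1 0 0; 0 0 1 0; 0 0 0 1]
T3·…·T1 = [1 0 0 0; -2 -1 0 0; 0 0 -1 0; 0 0 0 1]
T4·…·T1 = [-1 -1 0 0; -2 -1 0 0; 0 0 -1 0; 0 0 0 1]
T5·…·T1 = [-1 -1 0 0; -2 -1 0 0; -1 -1 -1 0; 0 0 0 1]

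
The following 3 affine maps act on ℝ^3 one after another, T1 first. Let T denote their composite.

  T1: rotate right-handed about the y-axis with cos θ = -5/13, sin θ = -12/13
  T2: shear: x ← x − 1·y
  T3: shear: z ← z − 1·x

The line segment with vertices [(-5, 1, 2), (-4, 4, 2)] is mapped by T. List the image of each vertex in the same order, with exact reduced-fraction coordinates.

T1 rotate right-handed about the y-axis with cos θ = -5/13, sin θ = -12/13: (-5, 1, 2) → (1/13, 1, -70/13); (-4, 4, 2) → (-4/13, 4, -58/13)
T2 shear: x ← x − 1·y: (1/13, 1, -70/13) → (-12/13, 1, -70/13); (-4/13, 4, -58/13) → (-56/13, 4, -58/13)
T3 shear: z ← z − 1·x: (-12/13, 1, -70/13) → (-12/13, 1, -58/13); (-56/13, 4, -58/13) → (-56/13, 4, -2/13)

image vertices: (-12/13, 1, -58/13), (-56/13, 4, -2/13)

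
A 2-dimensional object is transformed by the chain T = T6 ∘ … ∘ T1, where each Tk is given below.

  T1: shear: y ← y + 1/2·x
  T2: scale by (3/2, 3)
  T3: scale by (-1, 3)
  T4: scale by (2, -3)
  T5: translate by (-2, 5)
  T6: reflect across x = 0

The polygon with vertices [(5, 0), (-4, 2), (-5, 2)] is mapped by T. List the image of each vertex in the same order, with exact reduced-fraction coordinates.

image vertices: (17, -125/2), (-10, 5), (-13, 37/2)

T1 shear: y ← y + 1/2·x: (5, 0) → (5, 5/2); (-4, 2) → (-4, 0); (-5, 2) → (-5, -1/2)
T2 scale by (3/2, 3): (5, 5/2) → (15/2, 15/2); (-4, 0) → (-6, 0); (-5, -1/2) → (-15/2, -3/2)
T3 scale by (-1, 3): (15/2, 15/2) → (-15/2, 45/2); (-6, 0) → (6, 0); (-15/2, -3/2) → (15/2, -9/2)
T4 scale by (2, -3): (-15/2, 45/2) → (-15, -135/2); (6, 0) → (12, 0); (15/2, -9/2) → (15, 27/2)
T5 translate by (-2, 5): (-15, -135/2) → (-17, -125/2); (12, 0) → (10, 5); (15, 27/2) → (13, 37/2)
T6 reflect across x = 0: (-17, -125/2) → (17, -125/2); (10, 5) → (-10, 5); (13, 37/2) → (-13, 37/2)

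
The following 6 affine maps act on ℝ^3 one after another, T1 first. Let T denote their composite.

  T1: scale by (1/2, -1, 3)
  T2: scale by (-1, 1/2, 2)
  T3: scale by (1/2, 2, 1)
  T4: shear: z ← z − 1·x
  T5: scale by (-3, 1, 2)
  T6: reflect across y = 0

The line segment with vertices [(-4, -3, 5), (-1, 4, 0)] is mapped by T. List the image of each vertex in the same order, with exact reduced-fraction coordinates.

image vertices: (-3, -3, 58), (-3/4, 4, -1/2)

T1 scale by (1/2, -1, 3): (-4, -3, 5) → (-2, 3, 15); (-1, 4, 0) → (-1/2, -4, 0)
T2 scale by (-1, 1/2, 2): (-2, 3, 15) → (2, 3/2, 30); (-1/2, -4, 0) → (1/2, -2, 0)
T3 scale by (1/2, 2, 1): (2, 3/2, 30) → (1, 3, 30); (1/2, -2, 0) → (1/4, -4, 0)
T4 shear: z ← z − 1·x: (1, 3, 30) → (1, 3, 29); (1/4, -4, 0) → (1/4, -4, -1/4)
T5 scale by (-3, 1, 2): (1, 3, 29) → (-3, 3, 58); (1/4, -4, -1/4) → (-3/4, -4, -1/2)
T6 reflect across y = 0: (-3, 3, 58) → (-3, -3, 58); (-3/4, -4, -1/2) → (-3/4, 4, -1/2)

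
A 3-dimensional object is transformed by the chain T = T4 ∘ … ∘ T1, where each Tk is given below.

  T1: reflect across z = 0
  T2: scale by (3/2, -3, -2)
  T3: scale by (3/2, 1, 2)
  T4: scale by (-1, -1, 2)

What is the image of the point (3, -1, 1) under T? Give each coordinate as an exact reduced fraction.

T(p) = (-27/4, -3, 8)

T1 reflect across z = 0: (3, -1, 1) → (3, -1, -1)
T2 scale by (3/2, -3, -2): (3, -1, -1) → (9/2, 3, 2)
T3 scale by (3/2, 1, 2): (9/2, 3, 2) → (27/4, 3, 4)
T4 scale by (-1, -1, 2): (27/4, 3, 4) → (-27/4, -3, 8)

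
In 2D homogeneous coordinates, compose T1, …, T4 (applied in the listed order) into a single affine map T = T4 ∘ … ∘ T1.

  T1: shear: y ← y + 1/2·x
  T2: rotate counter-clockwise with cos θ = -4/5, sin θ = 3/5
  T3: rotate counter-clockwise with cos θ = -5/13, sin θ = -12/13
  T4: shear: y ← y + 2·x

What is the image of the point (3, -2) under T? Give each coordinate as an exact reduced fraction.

T1 shear: y ← y + 1/2·x: (3, -2) → (3, -1/2)
T2 rotate counter-clockwise with cos θ = -4/5, sin θ = 3/5: (3, -1/2) → (-21/10, 11/5)
T3 rotate counter-clockwise with cos θ = -5/13, sin θ = -12/13: (-21/10, 11/5) → (369/130, 71/65)
T4 shear: y ← y + 2·x: (369/130, 71/65) → (369/130, 88/13)

T(p) = (369/130, 88/13)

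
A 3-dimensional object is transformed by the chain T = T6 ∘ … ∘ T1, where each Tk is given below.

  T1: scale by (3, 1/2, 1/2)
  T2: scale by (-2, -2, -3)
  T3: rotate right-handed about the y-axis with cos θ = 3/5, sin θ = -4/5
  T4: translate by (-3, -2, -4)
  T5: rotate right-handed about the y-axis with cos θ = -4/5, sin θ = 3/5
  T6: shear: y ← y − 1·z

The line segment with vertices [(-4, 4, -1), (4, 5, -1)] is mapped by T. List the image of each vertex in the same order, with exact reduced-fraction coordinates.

T1 scale by (3, 1/2, 1/2): (-4, 4, -1) → (-12, 2, -1/2); (4, 5, -1) → (12, 5/2, -1/2)
T2 scale by (-2, -2, -3): (-12, 2, -1/2) → (24, -4, 3/2); (12, 5/2, -1/2) → (-24, -5, 3/2)
T3 rotate right-handed about the y-axis with cos θ = 3/5, sin θ = -4/5: (24, -4, 3/2) → (66/5, -4, 201/10); (-24, -5, 3/2) → (-78/5, -5, -183/10)
T4 translate by (-3, -2, -4): (66/5, -4, 201/10) → (51/5, -6, 161/10); (-78/5, -5, -183/10) → (-93/5, -7, -223/10)
T5 rotate right-handed about the y-axis with cos θ = -4/5, sin θ = 3/5: (51/5, -6, 161/10) → (3/2, -6, -19); (-93/5, -7, -223/10) → (3/2, -7, 29)
T6 shear: y ← y − 1·z: (3/2, -6, -19) → (3/2, 13, -19); (3/2, -7, 29) → (3/2, -36, 29)

image vertices: (3/2, 13, -19), (3/2, -36, 29)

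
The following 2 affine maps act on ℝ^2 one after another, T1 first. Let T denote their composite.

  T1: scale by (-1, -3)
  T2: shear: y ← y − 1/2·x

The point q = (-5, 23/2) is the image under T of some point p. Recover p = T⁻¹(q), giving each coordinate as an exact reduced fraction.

T1 = [-1 0 0; 0 -3 0; 0 0 1]
T2·T1 = [-1 0 0; 1/2 -3 0; 0 0 1]
det M = 3; M⁻¹ = [-1 0 0; -1/6 -1/3 0; 0 0 1]
M⁻¹ · (-5, 23/2)ᵀ = (5, -3)ᵀ

p = (5, -3)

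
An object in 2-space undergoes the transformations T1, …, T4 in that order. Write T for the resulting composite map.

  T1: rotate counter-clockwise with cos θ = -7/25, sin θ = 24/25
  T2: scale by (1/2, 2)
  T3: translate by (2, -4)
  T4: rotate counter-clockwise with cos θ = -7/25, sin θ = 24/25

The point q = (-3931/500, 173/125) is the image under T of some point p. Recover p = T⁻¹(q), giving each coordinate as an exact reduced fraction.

T1 = [-7/25 -24/25 0; 24/25 -7/25 0; 0 0 1]
T2·T1 = [-7/50 -12/25 0; 48/25 -14/25 0; 0 0 1]
T3·…·T1 = [-7/50 -12/25 2; 48/25 -14/25 -4; 0 0 1]
T4·…·T1 = [-451/250 84/125 82/25; -84/125 -38/125 76/25; 0 0 1]
det M = 1; M⁻¹ = [-38/125 -84/125 76/25; 84/125 -451/250 82/25; 0 0 1]
M⁻¹ · (-3931/500, 173/125)ᵀ = (9/2, -9/2)ᵀ

p = (9/2, -9/2)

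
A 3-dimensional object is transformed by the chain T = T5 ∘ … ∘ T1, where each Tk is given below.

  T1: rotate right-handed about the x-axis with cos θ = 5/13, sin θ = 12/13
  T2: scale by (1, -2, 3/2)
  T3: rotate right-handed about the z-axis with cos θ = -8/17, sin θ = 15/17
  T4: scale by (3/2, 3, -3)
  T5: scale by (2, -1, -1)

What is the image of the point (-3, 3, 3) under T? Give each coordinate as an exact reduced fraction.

T(p) = (-954/221, 2763/221, 459/26)

T1 rotate right-handed about the x-axis with cos θ = 5/13, sin θ = 12/13: (-3, 3, 3) → (-3, -21/13, 51/13)
T2 scale by (1, -2, 3/2): (-3, -21/13, 51/13) → (-3, 42/13, 153/26)
T3 rotate right-handed about the z-axis with cos θ = -8/17, sin θ = 15/17: (-3, 42/13, 153/26) → (-318/221, -921/221, 153/26)
T4 scale by (3/2, 3, -3): (-318/221, -921/221, 153/26) → (-477/221, -2763/221, -459/26)
T5 scale by (2, -1, -1): (-477/221, -2763/221, -459/26) → (-954/221, 2763/221, 459/26)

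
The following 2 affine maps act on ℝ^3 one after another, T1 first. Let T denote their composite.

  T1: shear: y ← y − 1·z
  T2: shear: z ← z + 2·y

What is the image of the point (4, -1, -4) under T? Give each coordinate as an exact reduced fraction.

T1 shear: y ← y − 1·z: (4, -1, -4) → (4, 3, -4)
T2 shear: z ← z + 2·y: (4, 3, -4) → (4, 3, 2)

T(p) = (4, 3, 2)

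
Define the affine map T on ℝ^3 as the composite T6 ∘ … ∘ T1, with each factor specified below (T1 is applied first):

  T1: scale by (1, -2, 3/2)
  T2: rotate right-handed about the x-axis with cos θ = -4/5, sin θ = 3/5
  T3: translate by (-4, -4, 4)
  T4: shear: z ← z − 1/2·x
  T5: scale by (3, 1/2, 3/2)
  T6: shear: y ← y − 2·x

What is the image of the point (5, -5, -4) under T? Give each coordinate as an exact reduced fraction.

T1 scale by (1, -2, 3/2): (5, -5, -4) → (5, 10, -6)
T2 rotate right-handed about the x-axis with cos θ = -4/5, sin θ = 3/5: (5, 10, -6) → (5, -22/5, 54/5)
T3 translate by (-4, -4, 4): (5, -22/5, 54/5) → (1, -42/5, 74/5)
T4 shear: z ← z − 1/2·x: (1, -42/5, 74/5) → (1, -42/5, 143/10)
T5 scale by (3, 1/2, 3/2): (1, -42/5, 143/10) → (3, -21/5, 429/20)
T6 shear: y ← y − 2·x: (3, -21/5, 429/20) → (3, -51/5, 429/20)

T(p) = (3, -51/5, 429/20)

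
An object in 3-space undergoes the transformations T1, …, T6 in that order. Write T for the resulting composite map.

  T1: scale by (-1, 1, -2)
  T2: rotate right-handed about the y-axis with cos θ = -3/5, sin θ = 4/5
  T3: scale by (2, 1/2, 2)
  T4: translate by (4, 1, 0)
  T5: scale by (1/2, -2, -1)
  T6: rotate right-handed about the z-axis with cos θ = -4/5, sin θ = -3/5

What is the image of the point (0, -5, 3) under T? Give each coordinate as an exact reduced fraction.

T1 scale by (-1, 1, -2): (0, -5, 3) → (0, -5, -6)
T2 rotate right-handed about the y-axis with cos θ = -3/5, sin θ = 4/5: (0, -5, -6) → (-24/5, -5, 18/5)
T3 scale by (2, 1/2, 2): (-24/5, -5, 18/5) → (-48/5, -5/2, 36/5)
T4 translate by (4, 1, 0): (-48/5, -5/2, 36/5) → (-28/5, -3/2, 36/5)
T5 scale by (1/2, -2, -1): (-28/5, -3/2, 36/5) → (-14/5, 3, -36/5)
T6 rotate right-handed about the z-axis with cos θ = -4/5, sin θ = -3/5: (-14/5, 3, -36/5) → (101/25, -18/25, -36/5)

T(p) = (101/25, -18/25, -36/5)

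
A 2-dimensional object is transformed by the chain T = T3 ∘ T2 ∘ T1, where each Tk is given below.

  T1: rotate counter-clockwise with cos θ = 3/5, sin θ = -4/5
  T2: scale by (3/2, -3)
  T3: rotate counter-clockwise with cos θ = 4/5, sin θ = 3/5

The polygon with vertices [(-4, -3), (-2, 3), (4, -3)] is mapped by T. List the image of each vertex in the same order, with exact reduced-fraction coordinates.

image vertices: (-81/25, -192/25), (189/25, -177/25), (-9, 12)

T1 rotate counter-clockwise with cos θ = 3/5, sin θ = -4/5: (-4, -3) → (-24/5, 7/5); (-2, 3) → (6/5, 17/5); (4, -3) → (0, -5)
T2 scale by (3/2, -3): (-24/5, 7/5) → (-36/5, -21/5); (6/5, 17/5) → (9/5, -51/5); (0, -5) → (0, 15)
T3 rotate counter-clockwise with cos θ = 4/5, sin θ = 3/5: (-36/5, -21/5) → (-81/25, -192/25); (9/5, -51/5) → (189/25, -177/25); (0, 15) → (-9, 12)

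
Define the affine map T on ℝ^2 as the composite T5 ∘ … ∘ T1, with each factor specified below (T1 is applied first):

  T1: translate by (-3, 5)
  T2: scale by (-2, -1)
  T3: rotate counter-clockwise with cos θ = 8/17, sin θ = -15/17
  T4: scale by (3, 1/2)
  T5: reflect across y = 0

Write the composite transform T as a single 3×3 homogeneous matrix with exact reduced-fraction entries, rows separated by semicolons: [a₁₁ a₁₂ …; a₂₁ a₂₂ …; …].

T = [-48/17 -45/17 -81/17; -15/17 4/17 65/17; 0 0 1]

T1 = [1 0 -3; 0 1 5; 0 0 1]
T2·T1 = [-2 0 6; 0 -1 -5; 0 0 1]
T3·…·T1 = [-16/17 -15/17 -27/17; 30/17 -8/17 -130/17; 0 0 1]
T4·…·T1 = [-48/17 -45/17 -81/17; 15/17 -4/17 -65/17; 0 0 1]
T5·…·T1 = [-48/17 -45/17 -81/17; -15/17 4/17 65/17; 0 0 1]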